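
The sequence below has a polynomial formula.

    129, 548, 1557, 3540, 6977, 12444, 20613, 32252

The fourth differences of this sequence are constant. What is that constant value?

96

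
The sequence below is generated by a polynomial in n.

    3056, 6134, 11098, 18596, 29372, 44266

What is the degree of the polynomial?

4

Δ: 3078, 4964, 7498, 10776, 14894
Δ²: 1886, 2534, 3278, 4118
Δ³: 648, 744, 840
Δ⁴: 96, 96
The fourth differences are constant, so the polynomial has degree 4.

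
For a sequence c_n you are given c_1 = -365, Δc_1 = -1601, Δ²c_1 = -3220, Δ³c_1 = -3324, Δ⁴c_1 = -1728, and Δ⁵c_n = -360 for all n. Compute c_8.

-263572

Build the table forward from the leading diagonal:
Fifth differences: -360, -360, -360, -360, -360, -360, -360, -360
Fourth differences: -1728, -2088, -2448, -2808, -3168, -3528, -3888, -4248
Third differences: -3324, -5052, -7140, -9588, -12396, -15564, -19092, -22980
Second differences: -3220, -6544, -11596, -18736, -28324, -40720, -56284, -75376
First differences: -1601, -4821, -11365, -22961, -41697, -70021, -110741, -167025
c: -365, -1966, -6787, -18152, -41113, -82810, -152831, -263572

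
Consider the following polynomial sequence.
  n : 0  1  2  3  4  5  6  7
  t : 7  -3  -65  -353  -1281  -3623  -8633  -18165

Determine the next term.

First differences: -10 , -62 , -288 , -928 , -2342 , -5010 , -9532
Second differences: -52 , -226 , -640 , -1414 , -2668 , -4522
Third differences: -174 , -414 , -774 , -1254 , -1854
Fourth differences: -240 , -360 , -480 , -600
Fifth differences: -120 , -120 , -120
Fifth differences constant at -120.
-600 − 120 = -720;  -1854 − 720 = -2574;  -4522 − 2574 = -7096;  -9532 − 7096 = -16628;  -18165 − 16628 = -34793

-34793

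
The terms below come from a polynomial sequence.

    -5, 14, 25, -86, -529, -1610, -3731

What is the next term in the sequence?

19  11  -111  -443  -1081  -2121
-8  -122  -332  -638  -1040
-114  -210  -306  -402
-96  -96  -96
The fourth differences are constant (-96).
-402 − 96 = -498;  -1040 − 498 = -1538;  -2121 − 1538 = -3659;  -3731 − 3659 = -7390

-7390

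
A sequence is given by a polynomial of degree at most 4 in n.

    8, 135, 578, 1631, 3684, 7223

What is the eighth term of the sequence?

21183

127, 443, 1053, 2053, 3539
316, 610, 1000, 1486
294, 390, 486
96, 96
Fourth differences constant at 96.
486 + 96 = 582;  1486 + 582 = 2068;  3539 + 2068 = 5607;  7223 + 5607 = 12830
582 + 96 = 678;  2068 + 678 = 2746;  5607 + 2746 = 8353;  12830 + 8353 = 21183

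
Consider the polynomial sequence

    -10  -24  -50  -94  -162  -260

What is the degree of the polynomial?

3

Δ: -14, -26, -44, -68, -98
Δ²: -12, -18, -24, -30
Δ³: -6, -6, -6
The third differences are constant, so the polynomial has degree 3.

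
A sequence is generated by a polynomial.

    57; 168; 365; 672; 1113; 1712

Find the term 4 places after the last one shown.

6168

111 , 197 , 307 , 441 , 599
86 , 110 , 134 , 158
24 , 24 , 24
The third differences are constant (24).
158 + 24 = 182;  599 + 182 = 781;  1712 + 781 = 2493
182 + 24 = 206;  781 + 206 = 987;  2493 + 987 = 3480
206 + 24 = 230;  987 + 230 = 1217;  3480 + 1217 = 4697
230 + 24 = 254;  1217 + 254 = 1471;  4697 + 1471 = 6168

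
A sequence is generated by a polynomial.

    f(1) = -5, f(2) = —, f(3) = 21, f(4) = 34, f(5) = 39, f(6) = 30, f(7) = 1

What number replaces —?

Using the last 5 terms:
Δ: 13, 5, -9, -29
Δ²: -8, -14, -20
Δ³: -6, -6
Constant third difference = -6.
Extend backward: -8 + 6 = -2;  13 + 2 = 15;  21 − 15 = 6

6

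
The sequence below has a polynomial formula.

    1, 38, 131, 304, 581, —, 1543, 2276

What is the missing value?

Using the first 5 terms:
First differences: 37  93  173  277
Second differences: 56  80  104
Third differences: 24  24
Constant third difference = 24.
Extend forward: 104 + 24 = 128;  277 + 128 = 405;  581 + 405 = 986

986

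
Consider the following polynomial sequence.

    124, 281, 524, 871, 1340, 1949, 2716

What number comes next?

3659

Δ: 157 , 243 , 347 , 469 , 609 , 767
Δ²: 86 , 104 , 122 , 140 , 158
Δ³: 18 , 18 , 18 , 18
Constant third difference = 18, so extend:
158 + 18 = 176;  767 + 176 = 943;  2716 + 943 = 3659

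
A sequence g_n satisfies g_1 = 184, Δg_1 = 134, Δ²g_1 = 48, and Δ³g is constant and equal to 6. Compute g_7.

1828

Build the table forward from the leading diagonal:
Δ³: 6, 6, 6, 6, 6, 6, 6
Δ²: 48, 54, 60, 66, 72, 78, 84
Δ: 134, 182, 236, 296, 362, 434, 512
g: 184, 318, 500, 736, 1032, 1394, 1828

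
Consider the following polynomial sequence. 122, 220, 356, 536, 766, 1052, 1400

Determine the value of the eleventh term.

Δ: 98, 136, 180, 230, 286, 348
Δ²: 38, 44, 50, 56, 62
Δ³: 6, 6, 6, 6
Third differences constant at 6.
62 + 6 = 68;  348 + 68 = 416;  1400 + 416 = 1816
68 + 6 = 74;  416 + 74 = 490;  1816 + 490 = 2306
74 + 6 = 80;  490 + 80 = 570;  2306 + 570 = 2876
80 + 6 = 86;  570 + 86 = 656;  2876 + 656 = 3532

3532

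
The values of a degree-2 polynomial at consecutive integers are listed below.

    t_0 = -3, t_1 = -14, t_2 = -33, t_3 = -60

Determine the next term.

First differences: -11 , -19 , -27
Second differences: -8 , -8
Second differences constant at -8.
-27 − 8 = -35;  -60 − 35 = -95

-95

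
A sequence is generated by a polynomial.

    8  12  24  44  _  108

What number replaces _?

72

Using the first 4 terms:
4, 12, 20
8, 8
Constant second difference = 8.
Extend forward: 20 + 8 = 28;  44 + 28 = 72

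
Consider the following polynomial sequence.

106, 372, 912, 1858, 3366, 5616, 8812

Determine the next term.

13182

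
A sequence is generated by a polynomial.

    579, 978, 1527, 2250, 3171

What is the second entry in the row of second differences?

174

First differences: 399, 549, 723, 921
Second differences: 150, 174, 198
Third differences: 24, 24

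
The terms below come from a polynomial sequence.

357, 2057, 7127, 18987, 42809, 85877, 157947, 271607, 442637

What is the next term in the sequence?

Δ: 1700 , 5070 , 11860 , 23822 , 43068 , 72070 , 113660 , 171030
Δ²: 3370 , 6790 , 11962 , 19246 , 29002 , 41590 , 57370
Δ³: 3420 , 5172 , 7284 , 9756 , 12588 , 15780
Δ⁴: 1752 , 2112 , 2472 , 2832 , 3192
Δ⁵: 360 , 360 , 360 , 360
Fifth differences constant at 360.
3192 + 360 = 3552;  15780 + 3552 = 19332;  57370 + 19332 = 76702;  171030 + 76702 = 247732;  442637 + 247732 = 690369

690369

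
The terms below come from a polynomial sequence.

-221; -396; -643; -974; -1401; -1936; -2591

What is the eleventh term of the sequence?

First differences: -175  -247  -331  -427  -535  -655
Second differences: -72  -84  -96  -108  -120
Third differences: -12  -12  -12  -12
Constant third difference = -12, so extend:
-120 − 12 = -132;  -655 − 132 = -787;  -2591 − 787 = -3378
-132 − 12 = -144;  -787 − 144 = -931;  -3378 − 931 = -4309
-144 − 12 = -156;  -931 − 156 = -1087;  -4309 − 1087 = -5396
-156 − 12 = -168;  -1087 − 168 = -1255;  -5396 − 1255 = -6651

-6651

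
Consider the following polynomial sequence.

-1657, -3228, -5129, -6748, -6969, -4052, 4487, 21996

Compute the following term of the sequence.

D1: -1571 , -1901 , -1619 , -221 , 2917 , 8539 , 17509
D2: -330 , 282 , 1398 , 3138 , 5622 , 8970
D3: 612 , 1116 , 1740 , 2484 , 3348
D4: 504 , 624 , 744 , 864
D5: 120 , 120 , 120
Constant fifth difference = 120, so extend:
864 + 120 = 984;  3348 + 984 = 4332;  8970 + 4332 = 13302;  17509 + 13302 = 30811;  21996 + 30811 = 52807

52807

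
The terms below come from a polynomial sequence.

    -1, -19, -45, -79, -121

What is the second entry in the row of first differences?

Δ: -18, -26, -34, -42
Δ²: -8, -8, -8

-26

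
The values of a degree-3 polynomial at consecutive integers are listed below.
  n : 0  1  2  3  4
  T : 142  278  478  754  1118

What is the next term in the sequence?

1582

First differences: 136  200  276  364
Second differences: 64  76  88
Third differences: 12  12
Third differences constant at 12.
88 + 12 = 100;  364 + 100 = 464;  1118 + 464 = 1582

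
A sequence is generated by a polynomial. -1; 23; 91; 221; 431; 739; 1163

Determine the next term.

1721

24  68  130  210  308  424
44  62  80  98  116
18  18  18  18
Constant third difference = 18, so extend:
116 + 18 = 134;  424 + 134 = 558;  1163 + 558 = 1721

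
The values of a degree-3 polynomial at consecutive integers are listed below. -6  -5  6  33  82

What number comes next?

159

1, 11, 27, 49
10, 16, 22
6, 6
Constant third difference = 6, so extend:
22 + 6 = 28;  49 + 28 = 77;  82 + 77 = 159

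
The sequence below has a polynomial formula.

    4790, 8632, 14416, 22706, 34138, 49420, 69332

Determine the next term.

94726

Δ: 3842 , 5784 , 8290 , 11432 , 15282 , 19912
Δ²: 1942 , 2506 , 3142 , 3850 , 4630
Δ³: 564 , 636 , 708 , 780
Δ⁴: 72 , 72 , 72
The fourth differences are constant (72).
780 + 72 = 852;  4630 + 852 = 5482;  19912 + 5482 = 25394;  69332 + 25394 = 94726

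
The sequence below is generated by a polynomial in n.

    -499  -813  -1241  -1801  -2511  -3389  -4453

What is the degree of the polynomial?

D1: -314, -428, -560, -710, -878, -1064
D2: -114, -132, -150, -168, -186
D3: -18, -18, -18, -18
The third differences are constant, so the polynomial has degree 3.

3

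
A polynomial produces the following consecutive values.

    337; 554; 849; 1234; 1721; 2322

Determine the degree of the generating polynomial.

First differences: 217, 295, 385, 487, 601
Second differences: 78, 90, 102, 114
Third differences: 12, 12, 12
The third differences are constant, so the polynomial has degree 3.

3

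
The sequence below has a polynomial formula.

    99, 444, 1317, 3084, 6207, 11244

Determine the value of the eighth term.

D1: 345, 873, 1767, 3123, 5037
D2: 528, 894, 1356, 1914
D3: 366, 462, 558
D4: 96, 96
Constant fourth difference = 96, so extend:
558 + 96 = 654;  1914 + 654 = 2568;  5037 + 2568 = 7605;  11244 + 7605 = 18849
654 + 96 = 750;  2568 + 750 = 3318;  7605 + 3318 = 10923;  18849 + 10923 = 29772

29772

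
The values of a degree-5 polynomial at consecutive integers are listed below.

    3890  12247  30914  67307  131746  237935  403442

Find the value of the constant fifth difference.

480

Δ: 8357, 18667, 36393, 64439, 106189, 165507
Δ²: 10310, 17726, 28046, 41750, 59318
Δ³: 7416, 10320, 13704, 17568
Δ⁴: 2904, 3384, 3864
Δ⁵: 480, 480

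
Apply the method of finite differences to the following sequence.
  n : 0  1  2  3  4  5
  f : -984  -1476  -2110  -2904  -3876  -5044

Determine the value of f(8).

-492, -634, -794, -972, -1168
-142, -160, -178, -196
-18, -18, -18
Third differences constant at -18.
-196 − 18 = -214;  -1168 − 214 = -1382;  -5044 − 1382 = -6426
-214 − 18 = -232;  -1382 − 232 = -1614;  -6426 − 1614 = -8040
-232 − 18 = -250;  -1614 − 250 = -1864;  -8040 − 1864 = -9904

-9904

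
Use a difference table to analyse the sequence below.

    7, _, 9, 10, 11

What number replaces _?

Using the last 3 terms:
1  1
Constant first difference = 1.
Extend backward: 9 − 1 = 8

8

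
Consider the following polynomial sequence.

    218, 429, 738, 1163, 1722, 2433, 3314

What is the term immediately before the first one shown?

Δ: 211, 309, 425, 559, 711, 881
Δ²: 98, 116, 134, 152, 170
Δ³: 18, 18, 18, 18
The third differences are constant at 18.
Work back: 98 − 18 = 80;  211 − 80 = 131;  218 − 131 = 87

87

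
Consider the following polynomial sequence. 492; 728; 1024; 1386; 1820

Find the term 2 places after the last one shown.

2928

D1: 236 , 296 , 362 , 434
D2: 60 , 66 , 72
D3: 6 , 6
Constant third difference = 6, so extend:
72 + 6 = 78;  434 + 78 = 512;  1820 + 512 = 2332
78 + 6 = 84;  512 + 84 = 596;  2332 + 596 = 2928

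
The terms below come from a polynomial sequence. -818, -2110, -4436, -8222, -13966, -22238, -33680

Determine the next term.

-49006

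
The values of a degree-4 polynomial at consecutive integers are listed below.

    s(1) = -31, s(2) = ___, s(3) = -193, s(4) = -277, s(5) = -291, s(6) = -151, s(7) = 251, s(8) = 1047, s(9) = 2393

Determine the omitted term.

Using the last 7 terms:
First differences: -84, -14, 140, 402, 796, 1346
Second differences: 70, 154, 262, 394, 550
Third differences: 84, 108, 132, 156
Fourth differences: 24, 24, 24
Constant fourth difference = 24.
Extend backward: 84 − 24 = 60;  70 − 60 = 10;  -84 − 10 = -94;  -193 + 94 = -99

-99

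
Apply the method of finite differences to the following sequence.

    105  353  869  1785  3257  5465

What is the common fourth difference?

24

D1: 248, 516, 916, 1472, 2208
D2: 268, 400, 556, 736
D3: 132, 156, 180
D4: 24, 24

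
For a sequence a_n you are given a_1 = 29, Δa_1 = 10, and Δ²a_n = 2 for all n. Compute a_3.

Build the table forward from the leading diagonal:
Second differences: 2  2  2
First differences: 10  12  14
a: 29  39  51

51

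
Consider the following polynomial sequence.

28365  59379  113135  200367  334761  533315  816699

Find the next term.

Δ: 31014, 53756, 87232, 134394, 198554, 283384
Δ²: 22742, 33476, 47162, 64160, 84830
Δ³: 10734, 13686, 16998, 20670
Δ⁴: 2952, 3312, 3672
Δ⁵: 360, 360
The fifth differences are constant (360).
3672 + 360 = 4032;  20670 + 4032 = 24702;  84830 + 24702 = 109532;  283384 + 109532 = 392916;  816699 + 392916 = 1209615

1209615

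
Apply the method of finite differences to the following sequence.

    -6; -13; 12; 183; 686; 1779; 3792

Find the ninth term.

Δ: -7 , 25 , 171 , 503 , 1093 , 2013
Δ²: 32 , 146 , 332 , 590 , 920
Δ³: 114 , 186 , 258 , 330
Δ⁴: 72 , 72 , 72
Fourth differences constant at 72.
330 + 72 = 402;  920 + 402 = 1322;  2013 + 1322 = 3335;  3792 + 3335 = 7127
402 + 72 = 474;  1322 + 474 = 1796;  3335 + 1796 = 5131;  7127 + 5131 = 12258

12258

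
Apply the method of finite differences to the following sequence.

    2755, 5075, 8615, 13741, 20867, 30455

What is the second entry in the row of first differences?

Δ: 2320, 3540, 5126, 7126, 9588
Δ²: 1220, 1586, 2000, 2462
Δ³: 366, 414, 462
Δ⁴: 48, 48

3540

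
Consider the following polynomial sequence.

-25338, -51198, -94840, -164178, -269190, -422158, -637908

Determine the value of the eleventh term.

D1: -25860, -43642, -69338, -105012, -152968, -215750
D2: -17782, -25696, -35674, -47956, -62782
D3: -7914, -9978, -12282, -14826
D4: -2064, -2304, -2544
D5: -240, -240
Constant fifth difference = -240, so extend:
-2544 − 240 = -2784;  -14826 − 2784 = -17610;  -62782 − 17610 = -80392;  -215750 − 80392 = -296142;  -637908 − 296142 = -934050
-2784 − 240 = -3024;  -17610 − 3024 = -20634;  -80392 − 20634 = -101026;  -296142 − 101026 = -397168;  -934050 − 397168 = -1331218
-3024 − 240 = -3264;  -20634 − 3264 = -23898;  -101026 − 23898 = -124924;  -397168 − 124924 = -522092;  -1331218 − 522092 = -1853310
-3264 − 240 = -3504;  -23898 − 3504 = -27402;  -124924 − 27402 = -152326;  -522092 − 152326 = -674418;  -1853310 − 674418 = -2527728

-2527728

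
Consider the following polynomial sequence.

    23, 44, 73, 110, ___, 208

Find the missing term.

Using the first 4 terms:
First differences: 21  29  37
Second differences: 8  8
Constant second difference = 8.
Extend forward: 37 + 8 = 45;  110 + 45 = 155

155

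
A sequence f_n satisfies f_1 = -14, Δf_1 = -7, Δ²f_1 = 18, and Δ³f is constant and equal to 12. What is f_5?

114

Build the table forward from the leading diagonal:
Δ³: 12, 12, 12, 12, 12
Δ²: 18, 30, 42, 54, 66
Δ: -7, 11, 41, 83, 137
f: -14, -21, -10, 31, 114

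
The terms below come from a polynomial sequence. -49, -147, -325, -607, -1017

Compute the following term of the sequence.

-98  -178  -282  -410
-80  -104  -128
-24  -24
The third differences are constant (-24).
-128 − 24 = -152;  -410 − 152 = -562;  -1017 − 562 = -1579

-1579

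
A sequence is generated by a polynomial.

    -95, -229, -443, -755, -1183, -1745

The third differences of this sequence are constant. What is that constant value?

-18

D1: -134, -214, -312, -428, -562
D2: -80, -98, -116, -134
D3: -18, -18, -18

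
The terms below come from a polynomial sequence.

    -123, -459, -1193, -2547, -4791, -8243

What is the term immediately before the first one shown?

D1: -336  -734  -1354  -2244  -3452
D2: -398  -620  -890  -1208
D3: -222  -270  -318
D4: -48  -48
The fourth differences are constant at -48.
Work back: -222 + 48 = -174;  -398 + 174 = -224;  -336 + 224 = -112;  -123 + 112 = -11

-11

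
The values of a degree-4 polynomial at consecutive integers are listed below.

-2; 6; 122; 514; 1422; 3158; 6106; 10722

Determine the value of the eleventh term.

40218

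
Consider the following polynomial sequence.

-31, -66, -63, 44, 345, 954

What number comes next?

-35, 3, 107, 301, 609
38, 104, 194, 308
66, 90, 114
24, 24
Constant fourth difference = 24, so extend:
114 + 24 = 138;  308 + 138 = 446;  609 + 446 = 1055;  954 + 1055 = 2009

2009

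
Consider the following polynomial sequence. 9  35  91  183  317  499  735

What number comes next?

D1: 26  56  92  134  182  236
D2: 30  36  42  48  54
D3: 6  6  6  6
Third differences constant at 6.
54 + 6 = 60;  236 + 60 = 296;  735 + 296 = 1031

1031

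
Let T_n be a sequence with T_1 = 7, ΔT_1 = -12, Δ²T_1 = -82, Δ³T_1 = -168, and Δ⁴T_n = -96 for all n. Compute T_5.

Build the table forward from the leading diagonal:
Δ⁴: -96, -96, -96, -96, -96
Δ³: -168, -264, -360, -456, -552
Δ²: -82, -250, -514, -874, -1330
Δ: -12, -94, -344, -858, -1732
T: 7, -5, -99, -443, -1301

-1301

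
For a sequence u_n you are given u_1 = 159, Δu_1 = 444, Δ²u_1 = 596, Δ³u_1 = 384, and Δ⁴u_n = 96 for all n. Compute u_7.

20883

Build the table forward from the leading diagonal:
Fourth differences: 96, 96, 96, 96, 96, 96, 96
Third differences: 384, 480, 576, 672, 768, 864, 960
Second differences: 596, 980, 1460, 2036, 2708, 3476, 4340
First differences: 444, 1040, 2020, 3480, 5516, 8224, 11700
u: 159, 603, 1643, 3663, 7143, 12659, 20883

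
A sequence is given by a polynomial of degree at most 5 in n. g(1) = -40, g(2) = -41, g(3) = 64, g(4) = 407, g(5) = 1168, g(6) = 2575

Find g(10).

20903

Δ: -1  105  343  761  1407
Δ²: 106  238  418  646
Δ³: 132  180  228
Δ⁴: 48  48
The fourth differences are constant (48).
228 + 48 = 276;  646 + 276 = 922;  1407 + 922 = 2329;  2575 + 2329 = 4904
276 + 48 = 324;  922 + 324 = 1246;  2329 + 1246 = 3575;  4904 + 3575 = 8479
324 + 48 = 372;  1246 + 372 = 1618;  3575 + 1618 = 5193;  8479 + 5193 = 13672
372 + 48 = 420;  1618 + 420 = 2038;  5193 + 2038 = 7231;  13672 + 7231 = 20903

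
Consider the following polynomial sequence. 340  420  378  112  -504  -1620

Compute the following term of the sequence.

80  -42  -266  -616  -1116
-122  -224  -350  -500
-102  -126  -150
-24  -24
The fourth differences are constant (-24).
-150 − 24 = -174;  -500 − 174 = -674;  -1116 − 674 = -1790;  -1620 − 1790 = -3410

-3410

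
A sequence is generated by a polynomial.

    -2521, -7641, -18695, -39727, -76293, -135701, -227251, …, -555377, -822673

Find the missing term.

Using the first 7 terms:
First differences: -5120  -11054  -21032  -36566  -59408  -91550
Second differences: -5934  -9978  -15534  -22842  -32142
Third differences: -4044  -5556  -7308  -9300
Fourth differences: -1512  -1752  -1992
Fifth differences: -240  -240
Constant fifth difference = -240.
Extend forward: -1992 − 240 = -2232;  -9300 − 2232 = -11532;  -32142 − 11532 = -43674;  -91550 − 43674 = -135224;  -227251 − 135224 = -362475

-362475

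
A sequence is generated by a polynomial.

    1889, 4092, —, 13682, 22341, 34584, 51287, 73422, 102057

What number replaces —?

7827

Using the last 6 terms:
8659  12243  16703  22135  28635
3584  4460  5432  6500
876  972  1068
96  96
Constant fourth difference = 96.
Extend backward: 876 − 96 = 780;  3584 − 780 = 2804;  8659 − 2804 = 5855;  13682 − 5855 = 7827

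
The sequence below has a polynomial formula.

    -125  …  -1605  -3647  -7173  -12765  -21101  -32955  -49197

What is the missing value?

Using the last 7 terms:
Δ: -2042, -3526, -5592, -8336, -11854, -16242
Δ²: -1484, -2066, -2744, -3518, -4388
Δ³: -582, -678, -774, -870
Δ⁴: -96, -96, -96
Constant fourth difference = -96.
Extend backward: -582 + 96 = -486;  -1484 + 486 = -998;  -2042 + 998 = -1044;  -1605 + 1044 = -561

-561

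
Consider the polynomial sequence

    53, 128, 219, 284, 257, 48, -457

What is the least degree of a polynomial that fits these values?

4

75, 91, 65, -27, -209, -505
16, -26, -92, -182, -296
-42, -66, -90, -114
-24, -24, -24
The fourth differences are constant, so the polynomial has degree 4.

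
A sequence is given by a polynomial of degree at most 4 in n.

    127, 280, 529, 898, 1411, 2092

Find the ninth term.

First differences: 153 , 249 , 369 , 513 , 681
Second differences: 96 , 120 , 144 , 168
Third differences: 24 , 24 , 24
Third differences constant at 24.
168 + 24 = 192;  681 + 192 = 873;  2092 + 873 = 2965
192 + 24 = 216;  873 + 216 = 1089;  2965 + 1089 = 4054
216 + 24 = 240;  1089 + 240 = 1329;  4054 + 1329 = 5383

5383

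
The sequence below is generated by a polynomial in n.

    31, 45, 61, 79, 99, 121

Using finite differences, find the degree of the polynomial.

2

14, 16, 18, 20, 22
2, 2, 2, 2
The second differences are constant, so the polynomial has degree 2.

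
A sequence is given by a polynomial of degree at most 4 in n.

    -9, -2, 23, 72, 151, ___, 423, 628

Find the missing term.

266

Using the first 5 terms:
First differences: 7, 25, 49, 79
Second differences: 18, 24, 30
Third differences: 6, 6
Constant third difference = 6.
Extend forward: 30 + 6 = 36;  79 + 36 = 115;  151 + 115 = 266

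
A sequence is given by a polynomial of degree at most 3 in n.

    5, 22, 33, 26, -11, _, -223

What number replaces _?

Using the first 5 terms:
Δ: 17, 11, -7, -37
Δ²: -6, -18, -30
Δ³: -12, -12
Constant third difference = -12.
Extend forward: -30 − 12 = -42;  -37 − 42 = -79;  -11 − 79 = -90

-90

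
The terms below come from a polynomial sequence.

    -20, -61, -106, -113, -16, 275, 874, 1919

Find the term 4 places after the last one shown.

14159

-41  -45  -7  97  291  599  1045
-4  38  104  194  308  446
42  66  90  114  138
24  24  24  24
Constant fourth difference = 24, so extend:
138 + 24 = 162;  446 + 162 = 608;  1045 + 608 = 1653;  1919 + 1653 = 3572
162 + 24 = 186;  608 + 186 = 794;  1653 + 794 = 2447;  3572 + 2447 = 6019
186 + 24 = 210;  794 + 210 = 1004;  2447 + 1004 = 3451;  6019 + 3451 = 9470
210 + 24 = 234;  1004 + 234 = 1238;  3451 + 1238 = 4689;  9470 + 4689 = 14159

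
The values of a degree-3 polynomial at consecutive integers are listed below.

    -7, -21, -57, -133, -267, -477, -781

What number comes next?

-14, -36, -76, -134, -210, -304
-22, -40, -58, -76, -94
-18, -18, -18, -18
The third differences are constant (-18).
-94 − 18 = -112;  -304 − 112 = -416;  -781 − 416 = -1197

-1197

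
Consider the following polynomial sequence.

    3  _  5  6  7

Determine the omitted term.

Using the last 3 terms:
D1: 1, 1
Constant first difference = 1.
Extend backward: 5 − 1 = 4

4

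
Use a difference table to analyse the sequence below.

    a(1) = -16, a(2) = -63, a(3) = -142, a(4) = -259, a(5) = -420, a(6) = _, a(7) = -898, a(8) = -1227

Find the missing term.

-631

Using the first 5 terms:
D1: -47, -79, -117, -161
D2: -32, -38, -44
D3: -6, -6
Constant third difference = -6.
Extend forward: -44 − 6 = -50;  -161 − 50 = -211;  -420 − 211 = -631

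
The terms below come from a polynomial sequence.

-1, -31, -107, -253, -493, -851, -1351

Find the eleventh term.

First differences: -30, -76, -146, -240, -358, -500
Second differences: -46, -70, -94, -118, -142
Third differences: -24, -24, -24, -24
The third differences are constant (-24).
-142 − 24 = -166;  -500 − 166 = -666;  -1351 − 666 = -2017
-166 − 24 = -190;  -666 − 190 = -856;  -2017 − 856 = -2873
-190 − 24 = -214;  -856 − 214 = -1070;  -2873 − 1070 = -3943
-214 − 24 = -238;  -1070 − 238 = -1308;  -3943 − 1308 = -5251

-5251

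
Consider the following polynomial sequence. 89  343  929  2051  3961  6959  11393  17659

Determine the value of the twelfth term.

First differences: 254 , 586 , 1122 , 1910 , 2998 , 4434 , 6266
Second differences: 332 , 536 , 788 , 1088 , 1436 , 1832
Third differences: 204 , 252 , 300 , 348 , 396
Fourth differences: 48 , 48 , 48 , 48
Constant fourth difference = 48, so extend:
396 + 48 = 444;  1832 + 444 = 2276;  6266 + 2276 = 8542;  17659 + 8542 = 26201
444 + 48 = 492;  2276 + 492 = 2768;  8542 + 2768 = 11310;  26201 + 11310 = 37511
492 + 48 = 540;  2768 + 540 = 3308;  11310 + 3308 = 14618;  37511 + 14618 = 52129
540 + 48 = 588;  3308 + 588 = 3896;  14618 + 3896 = 18514;  52129 + 18514 = 70643

70643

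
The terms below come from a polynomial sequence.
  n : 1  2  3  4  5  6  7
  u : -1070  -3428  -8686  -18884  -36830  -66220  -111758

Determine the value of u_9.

-275854

D1: -2358, -5258, -10198, -17946, -29390, -45538
D2: -2900, -4940, -7748, -11444, -16148
D3: -2040, -2808, -3696, -4704
D4: -768, -888, -1008
D5: -120, -120
The fifth differences are constant (-120).
-1008 − 120 = -1128;  -4704 − 1128 = -5832;  -16148 − 5832 = -21980;  -45538 − 21980 = -67518;  -111758 − 67518 = -179276
-1128 − 120 = -1248;  -5832 − 1248 = -7080;  -21980 − 7080 = -29060;  -67518 − 29060 = -96578;  -179276 − 96578 = -275854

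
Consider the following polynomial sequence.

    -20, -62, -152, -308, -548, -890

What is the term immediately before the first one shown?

-8

Δ: -42, -90, -156, -240, -342
Δ²: -48, -66, -84, -102
Δ³: -18, -18, -18
The third differences are constant at -18.
Work back: -48 + 18 = -30;  -42 + 30 = -12;  -20 + 12 = -8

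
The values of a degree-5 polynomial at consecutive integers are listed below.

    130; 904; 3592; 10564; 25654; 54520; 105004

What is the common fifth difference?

360

Δ: 774, 2688, 6972, 15090, 28866, 50484
Δ²: 1914, 4284, 8118, 13776, 21618
Δ³: 2370, 3834, 5658, 7842
Δ⁴: 1464, 1824, 2184
Δ⁵: 360, 360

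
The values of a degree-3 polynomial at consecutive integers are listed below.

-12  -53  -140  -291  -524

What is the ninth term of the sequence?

-2636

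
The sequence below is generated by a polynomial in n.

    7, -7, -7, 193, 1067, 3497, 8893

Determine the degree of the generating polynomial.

5

First differences: -14, 0, 200, 874, 2430, 5396
Second differences: 14, 200, 674, 1556, 2966
Third differences: 186, 474, 882, 1410
Fourth differences: 288, 408, 528
Fifth differences: 120, 120
The fifth differences are constant, so the polynomial has degree 5.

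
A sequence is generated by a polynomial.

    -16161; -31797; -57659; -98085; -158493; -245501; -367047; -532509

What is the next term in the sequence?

D1: -15636 , -25862 , -40426 , -60408 , -87008 , -121546 , -165462
D2: -10226 , -14564 , -19982 , -26600 , -34538 , -43916
D3: -4338 , -5418 , -6618 , -7938 , -9378
D4: -1080 , -1200 , -1320 , -1440
D5: -120 , -120 , -120
Fifth differences constant at -120.
-1440 − 120 = -1560;  -9378 − 1560 = -10938;  -43916 − 10938 = -54854;  -165462 − 54854 = -220316;  -532509 − 220316 = -752825

-752825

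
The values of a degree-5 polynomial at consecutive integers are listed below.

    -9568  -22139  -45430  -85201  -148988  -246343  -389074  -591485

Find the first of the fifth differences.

D1: -12571, -23291, -39771, -63787, -97355, -142731, -202411
D2: -10720, -16480, -24016, -33568, -45376, -59680
D3: -5760, -7536, -9552, -11808, -14304
D4: -1776, -2016, -2256, -2496
D5: -240, -240, -240

-240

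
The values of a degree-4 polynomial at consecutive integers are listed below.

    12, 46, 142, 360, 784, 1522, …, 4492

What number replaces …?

2706

Using the first 6 terms:
Δ: 34, 96, 218, 424, 738
Δ²: 62, 122, 206, 314
Δ³: 60, 84, 108
Δ⁴: 24, 24
Constant fourth difference = 24.
Extend forward: 108 + 24 = 132;  314 + 132 = 446;  738 + 446 = 1184;  1522 + 1184 = 2706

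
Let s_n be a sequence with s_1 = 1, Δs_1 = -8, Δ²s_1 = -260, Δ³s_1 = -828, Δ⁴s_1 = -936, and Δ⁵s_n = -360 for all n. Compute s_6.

-15959

Build the table forward from the leading diagonal:
D5: -360, -360, -360, -360, -360, -360
D4: -936, -1296, -1656, -2016, -2376, -2736
D3: -828, -1764, -3060, -4716, -6732, -9108
D2: -260, -1088, -2852, -5912, -10628, -17360
D1: -8, -268, -1356, -4208, -10120, -20748
s: 1, -7, -275, -1631, -5839, -15959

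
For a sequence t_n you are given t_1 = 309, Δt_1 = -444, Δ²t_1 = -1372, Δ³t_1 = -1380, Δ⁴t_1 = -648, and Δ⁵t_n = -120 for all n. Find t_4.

Build the table forward from the leading diagonal:
D5: -120  -120  -120  -120
D4: -648  -768  -888  -1008
D3: -1380  -2028  -2796  -3684
D2: -1372  -2752  -4780  -7576
D1: -444  -1816  -4568  -9348
t: 309  -135  -1951  -6519

-6519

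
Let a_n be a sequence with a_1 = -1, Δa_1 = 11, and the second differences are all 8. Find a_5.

91

Build the table forward from the leading diagonal:
Δ²: 8  8  8  8  8
Δ: 11  19  27  35  43
a: -1  10  29  56  91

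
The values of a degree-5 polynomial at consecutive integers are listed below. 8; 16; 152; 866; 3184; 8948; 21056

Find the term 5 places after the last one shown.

Δ: 8, 136, 714, 2318, 5764, 12108
Δ²: 128, 578, 1604, 3446, 6344
Δ³: 450, 1026, 1842, 2898
Δ⁴: 576, 816, 1056
Δ⁵: 240, 240
Constant fifth difference = 240, so extend:
1056 + 240 = 1296;  2898 + 1296 = 4194;  6344 + 4194 = 10538;  12108 + 10538 = 22646;  21056 + 22646 = 43702
1296 + 240 = 1536;  4194 + 1536 = 5730;  10538 + 5730 = 16268;  22646 + 16268 = 38914;  43702 + 38914 = 82616
1536 + 240 = 1776;  5730 + 1776 = 7506;  16268 + 7506 = 23774;  38914 + 23774 = 62688;  82616 + 62688 = 145304
1776 + 240 = 2016;  7506 + 2016 = 9522;  23774 + 9522 = 33296;  62688 + 33296 = 95984;  145304 + 95984 = 241288
2016 + 240 = 2256;  9522 + 2256 = 11778;  33296 + 11778 = 45074;  95984 + 45074 = 141058;  241288 + 141058 = 382346

382346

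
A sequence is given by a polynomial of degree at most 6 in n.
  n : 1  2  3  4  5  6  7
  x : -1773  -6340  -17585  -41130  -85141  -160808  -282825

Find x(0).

-326

D1: -4567, -11245, -23545, -44011, -75667, -122017
D2: -6678, -12300, -20466, -31656, -46350
D3: -5622, -8166, -11190, -14694
D4: -2544, -3024, -3504
D5: -480, -480
The fifth differences are constant at -480.
Work back: -2544 + 480 = -2064;  -5622 + 2064 = -3558;  -6678 + 3558 = -3120;  -4567 + 3120 = -1447;  -1773 + 1447 = -326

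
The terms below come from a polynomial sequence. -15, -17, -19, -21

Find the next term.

D1: -2, -2, -2
First differences constant at -2.
-21 − 2 = -23

-23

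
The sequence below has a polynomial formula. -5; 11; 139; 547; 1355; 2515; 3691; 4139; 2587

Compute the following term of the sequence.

D1: 16, 128, 408, 808, 1160, 1176, 448, -1552
D2: 112, 280, 400, 352, 16, -728, -2000
D3: 168, 120, -48, -336, -744, -1272
D4: -48, -168, -288, -408, -528
D5: -120, -120, -120, -120
Fifth differences constant at -120.
-528 − 120 = -648;  -1272 − 648 = -1920;  -2000 − 1920 = -3920;  -1552 − 3920 = -5472;  2587 − 5472 = -2885

-2885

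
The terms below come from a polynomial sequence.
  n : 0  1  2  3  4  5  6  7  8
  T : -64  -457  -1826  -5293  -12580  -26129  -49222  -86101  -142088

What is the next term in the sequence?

-393  -1369  -3467  -7287  -13549  -23093  -36879  -55987
-976  -2098  -3820  -6262  -9544  -13786  -19108
-1122  -1722  -2442  -3282  -4242  -5322
-600  -720  -840  -960  -1080
-120  -120  -120  -120
The fifth differences are constant (-120).
-1080 − 120 = -1200;  -5322 − 1200 = -6522;  -19108 − 6522 = -25630;  -55987 − 25630 = -81617;  -142088 − 81617 = -223705

-223705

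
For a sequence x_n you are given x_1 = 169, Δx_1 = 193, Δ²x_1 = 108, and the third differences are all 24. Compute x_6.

Build the table forward from the leading diagonal:
Third differences: 24  24  24  24  24  24
Second differences: 108  132  156  180  204  228
First differences: 193  301  433  589  769  973
x: 169  362  663  1096  1685  2454

2454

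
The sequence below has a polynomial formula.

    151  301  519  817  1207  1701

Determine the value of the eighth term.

3049

D1: 150, 218, 298, 390, 494
D2: 68, 80, 92, 104
D3: 12, 12, 12
The third differences are constant (12).
104 + 12 = 116;  494 + 116 = 610;  1701 + 610 = 2311
116 + 12 = 128;  610 + 128 = 738;  2311 + 738 = 3049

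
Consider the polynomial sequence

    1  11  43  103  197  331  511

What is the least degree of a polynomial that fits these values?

D1: 10, 32, 60, 94, 134, 180
D2: 22, 28, 34, 40, 46
D3: 6, 6, 6, 6
The third differences are constant, so the polynomial has degree 3.

3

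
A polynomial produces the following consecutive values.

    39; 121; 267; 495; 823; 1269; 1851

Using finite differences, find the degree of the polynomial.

3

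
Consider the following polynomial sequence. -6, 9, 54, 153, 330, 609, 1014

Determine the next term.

Δ: 15  45  99  177  279  405
Δ²: 30  54  78  102  126
Δ³: 24  24  24  24
Constant third difference = 24, so extend:
126 + 24 = 150;  405 + 150 = 555;  1014 + 555 = 1569

1569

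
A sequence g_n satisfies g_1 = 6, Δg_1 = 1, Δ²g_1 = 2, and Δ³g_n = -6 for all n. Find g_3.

Build the table forward from the leading diagonal:
D3: -6, -6, -6
D2: 2, -4, -10
D1: 1, 3, -1
g: 6, 7, 10

10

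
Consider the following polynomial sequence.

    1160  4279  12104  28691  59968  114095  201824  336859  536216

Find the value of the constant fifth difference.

360

D1: 3119, 7825, 16587, 31277, 54127, 87729, 135035, 199357
D2: 4706, 8762, 14690, 22850, 33602, 47306, 64322
D3: 4056, 5928, 8160, 10752, 13704, 17016
D4: 1872, 2232, 2592, 2952, 3312
D5: 360, 360, 360, 360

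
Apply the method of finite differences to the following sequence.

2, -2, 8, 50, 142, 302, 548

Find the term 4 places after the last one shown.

2752

-4 , 10 , 42 , 92 , 160 , 246
14 , 32 , 50 , 68 , 86
18 , 18 , 18 , 18
The third differences are constant (18).
86 + 18 = 104;  246 + 104 = 350;  548 + 350 = 898
104 + 18 = 122;  350 + 122 = 472;  898 + 472 = 1370
122 + 18 = 140;  472 + 140 = 612;  1370 + 612 = 1982
140 + 18 = 158;  612 + 158 = 770;  1982 + 770 = 2752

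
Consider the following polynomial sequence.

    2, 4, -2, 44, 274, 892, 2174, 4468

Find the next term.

8194

2, -6, 46, 230, 618, 1282, 2294
-8, 52, 184, 388, 664, 1012
60, 132, 204, 276, 348
72, 72, 72, 72
Fourth differences constant at 72.
348 + 72 = 420;  1012 + 420 = 1432;  2294 + 1432 = 3726;  4468 + 3726 = 8194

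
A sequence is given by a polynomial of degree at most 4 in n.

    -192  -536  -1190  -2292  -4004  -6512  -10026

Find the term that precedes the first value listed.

-44

Δ: -344, -654, -1102, -1712, -2508, -3514
Δ²: -310, -448, -610, -796, -1006
Δ³: -138, -162, -186, -210
Δ⁴: -24, -24, -24
The fourth differences are constant at -24.
Work back: -138 + 24 = -114;  -310 + 114 = -196;  -344 + 196 = -148;  -192 + 148 = -44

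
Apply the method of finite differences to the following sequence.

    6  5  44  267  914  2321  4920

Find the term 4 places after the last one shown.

First differences: -1, 39, 223, 647, 1407, 2599
Second differences: 40, 184, 424, 760, 1192
Third differences: 144, 240, 336, 432
Fourth differences: 96, 96, 96
The fourth differences are constant (96).
432 + 96 = 528;  1192 + 528 = 1720;  2599 + 1720 = 4319;  4920 + 4319 = 9239
528 + 96 = 624;  1720 + 624 = 2344;  4319 + 2344 = 6663;  9239 + 6663 = 15902
624 + 96 = 720;  2344 + 720 = 3064;  6663 + 3064 = 9727;  15902 + 9727 = 25629
720 + 96 = 816;  3064 + 816 = 3880;  9727 + 3880 = 13607;  25629 + 13607 = 39236

39236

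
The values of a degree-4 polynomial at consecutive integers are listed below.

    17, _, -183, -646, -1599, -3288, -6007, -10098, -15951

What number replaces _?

Using the last 7 terms:
-463  -953  -1689  -2719  -4091  -5853
-490  -736  -1030  -1372  -1762
-246  -294  -342  -390
-48  -48  -48
Constant fourth difference = -48.
Extend backward: -246 + 48 = -198;  -490 + 198 = -292;  -463 + 292 = -171;  -183 + 171 = -12

-12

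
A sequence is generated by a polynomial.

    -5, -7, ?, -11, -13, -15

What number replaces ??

-9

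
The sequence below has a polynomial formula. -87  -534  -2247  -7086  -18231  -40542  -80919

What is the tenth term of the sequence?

First differences: -447 , -1713 , -4839 , -11145 , -22311 , -40377
Second differences: -1266 , -3126 , -6306 , -11166 , -18066
Third differences: -1860 , -3180 , -4860 , -6900
Fourth differences: -1320 , -1680 , -2040
Fifth differences: -360 , -360
Constant fifth difference = -360, so extend:
-2040 − 360 = -2400;  -6900 − 2400 = -9300;  -18066 − 9300 = -27366;  -40377 − 27366 = -67743;  -80919 − 67743 = -148662
-2400 − 360 = -2760;  -9300 − 2760 = -12060;  -27366 − 12060 = -39426;  -67743 − 39426 = -107169;  -148662 − 107169 = -255831
-2760 − 360 = -3120;  -12060 − 3120 = -15180;  -39426 − 15180 = -54606;  -107169 − 54606 = -161775;  -255831 − 161775 = -417606

-417606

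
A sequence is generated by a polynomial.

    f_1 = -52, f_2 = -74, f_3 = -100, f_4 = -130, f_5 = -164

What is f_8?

-290

-22, -26, -30, -34
-4, -4, -4
Second differences constant at -4.
-34 − 4 = -38;  -164 − 38 = -202
-38 − 4 = -42;  -202 − 42 = -244
-42 − 4 = -46;  -244 − 46 = -290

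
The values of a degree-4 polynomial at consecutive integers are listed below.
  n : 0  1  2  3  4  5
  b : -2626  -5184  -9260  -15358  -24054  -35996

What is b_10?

Δ: -2558 , -4076 , -6098 , -8696 , -11942
Δ²: -1518 , -2022 , -2598 , -3246
Δ³: -504 , -576 , -648
Δ⁴: -72 , -72
Constant fourth difference = -72, so extend:
-648 − 72 = -720;  -3246 − 720 = -3966;  -11942 − 3966 = -15908;  -35996 − 15908 = -51904
-720 − 72 = -792;  -3966 − 792 = -4758;  -15908 − 4758 = -20666;  -51904 − 20666 = -72570
-792 − 72 = -864;  -4758 − 864 = -5622;  -20666 − 5622 = -26288;  -72570 − 26288 = -98858
-864 − 72 = -936;  -5622 − 936 = -6558;  -26288 − 6558 = -32846;  -98858 − 32846 = -131704
-936 − 72 = -1008;  -6558 − 1008 = -7566;  -32846 − 7566 = -40412;  -131704 − 40412 = -172116

-172116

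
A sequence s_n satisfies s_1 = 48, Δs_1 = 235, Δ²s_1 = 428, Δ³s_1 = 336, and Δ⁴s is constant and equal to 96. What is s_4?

Build the table forward from the leading diagonal:
Fourth differences: 96  96  96  96
Third differences: 336  432  528  624
Second differences: 428  764  1196  1724
First differences: 235  663  1427  2623
s: 48  283  946  2373

2373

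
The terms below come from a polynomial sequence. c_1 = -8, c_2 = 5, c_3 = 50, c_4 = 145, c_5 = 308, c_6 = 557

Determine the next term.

910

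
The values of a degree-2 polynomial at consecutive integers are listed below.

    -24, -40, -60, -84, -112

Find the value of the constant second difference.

-4

D1: -16, -20, -24, -28
D2: -4, -4, -4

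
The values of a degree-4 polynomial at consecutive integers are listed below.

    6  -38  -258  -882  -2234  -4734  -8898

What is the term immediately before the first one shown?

-44  -220  -624  -1352  -2500  -4164
-176  -404  -728  -1148  -1664
-228  -324  -420  -516
-96  -96  -96
The fourth differences are constant at -96.
Work back: -228 + 96 = -132;  -176 + 132 = -44;  -44 + 44 = 0;  6 + 0 = 6

6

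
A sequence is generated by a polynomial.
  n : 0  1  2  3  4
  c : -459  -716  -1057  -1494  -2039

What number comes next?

-2704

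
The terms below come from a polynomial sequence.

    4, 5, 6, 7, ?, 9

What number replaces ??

Using the first 4 terms:
1  1  1
Constant first difference = 1.
Extend forward: 7 + 1 = 8

8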